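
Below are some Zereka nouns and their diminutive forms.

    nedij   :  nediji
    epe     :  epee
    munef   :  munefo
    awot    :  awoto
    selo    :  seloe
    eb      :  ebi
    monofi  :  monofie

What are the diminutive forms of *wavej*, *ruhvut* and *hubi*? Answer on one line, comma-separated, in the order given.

waveji, ruhvuto, hubie

The pattern is voicing of the final sound: -o when the stem ends in a voiceless consonant (*munef*, *awot*); -i when the stem ends in a voiced consonant (*nedij*, *eb*); -e when the stem ends in a vowel (*epe*, *selo*, *monofi*).
*wavej* — final sound /j/ (a voiced consonant) → -i → *waveji*.
The final sound of *ruhvut* is /t/, which is a voiceless consonant, so the suffix is -o, giving *ruhvuto*.
The final sound of *hubi* is /i/, which is a vowel, so the suffix is -e, giving *hubie*.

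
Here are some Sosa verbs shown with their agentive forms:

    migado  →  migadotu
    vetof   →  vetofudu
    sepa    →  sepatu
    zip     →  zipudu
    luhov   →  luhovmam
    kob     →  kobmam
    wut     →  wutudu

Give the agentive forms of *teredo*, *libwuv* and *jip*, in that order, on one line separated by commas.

The pattern is voicing of the final sound: -udu when the stem ends in a voiceless consonant (*vetof*, *zip*, *wut*); -mam when the stem ends in a voiced consonant (*luhov*, *kob*); -tu when the stem ends in a vowel (*migado*, *sepa*).
The final sound of *teredo* is /o/, which is a vowel, so the suffix is -tu, giving *teredotu*.
*libwuv* — final sound /v/ (a voiced consonant) → -mam → *libwuvmam*.
Since the final sound of *jip* is /p/ (a voiceless consonant), it takes -udu, giving *jipudu*.

teredotu, libwuvmam, jipudu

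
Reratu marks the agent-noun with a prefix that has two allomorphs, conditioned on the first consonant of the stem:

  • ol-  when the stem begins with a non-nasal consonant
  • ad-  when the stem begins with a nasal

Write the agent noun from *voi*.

olvoi

*voi*: first consonant = /v/, non-nasal → ol- → *olvoi*.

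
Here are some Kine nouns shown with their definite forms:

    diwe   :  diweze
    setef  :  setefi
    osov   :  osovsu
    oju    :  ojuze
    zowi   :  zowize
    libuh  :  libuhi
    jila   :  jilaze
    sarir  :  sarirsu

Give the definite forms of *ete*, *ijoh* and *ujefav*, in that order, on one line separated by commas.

The suffix is conditioned by the final sound: -i when the stem ends in a voiceless consonant (*setef*, *libuh*); -su when the stem ends in a voiced consonant (*osov*, *sarir*); -ze when the stem ends in a vowel (*diwe*, *oju*, *zowi*, *jila*).
*ete* — final sound /e/ (a vowel) → -ze → *eteze*.
*ijoh*: final sound = /h/, a voiceless consonant → -i → *ijohi*.
Since the final sound of *ujefav* is /v/ (a voiced consonant), it takes -su, giving *ujefavsu*.

eteze, ijohi, ujefavsu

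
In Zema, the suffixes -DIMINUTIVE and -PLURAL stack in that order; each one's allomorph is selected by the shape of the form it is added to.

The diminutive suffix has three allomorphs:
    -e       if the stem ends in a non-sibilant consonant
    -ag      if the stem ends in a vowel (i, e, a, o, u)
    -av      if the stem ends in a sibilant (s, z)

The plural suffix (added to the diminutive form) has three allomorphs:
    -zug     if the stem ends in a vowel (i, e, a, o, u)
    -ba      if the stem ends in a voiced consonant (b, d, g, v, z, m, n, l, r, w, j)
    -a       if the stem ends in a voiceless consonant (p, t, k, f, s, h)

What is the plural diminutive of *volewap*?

volewapezug

The final sound of *volewap* is /p/, which is a non-sibilant consonant, so the diminutive suffix is -e, giving *volewape*.
The diminutive form *volewape*: final sound = /e/, a vowel → -zug → *volewapezug*.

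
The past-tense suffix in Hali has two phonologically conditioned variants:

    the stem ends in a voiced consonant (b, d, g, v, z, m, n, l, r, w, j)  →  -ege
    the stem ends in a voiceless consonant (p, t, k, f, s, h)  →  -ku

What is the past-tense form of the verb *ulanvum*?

*ulanvum* — final consonant /m/ (voiced) → -ege → *ulanvumege*.

ulanvumege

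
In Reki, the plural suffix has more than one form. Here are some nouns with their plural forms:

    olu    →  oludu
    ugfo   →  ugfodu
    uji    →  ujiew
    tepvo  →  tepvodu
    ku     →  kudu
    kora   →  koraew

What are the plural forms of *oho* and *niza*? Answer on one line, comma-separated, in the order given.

Looking at the last vowel of each stem: -du when the last vowel of the stem is a rounded vowel (*olu*, *ugfo*, *tepvo*, *ku*); -ew when the last vowel of the stem is an unrounded vowel (*uji*, *kora*).
The last vowel of *oho* is /o/, which is a rounded vowel, so the suffix is -du, giving *ohodu*.
*niza*: last vowel = /a/, an unrounded vowel → -ew → *nizaew*.

ohodu, nizaew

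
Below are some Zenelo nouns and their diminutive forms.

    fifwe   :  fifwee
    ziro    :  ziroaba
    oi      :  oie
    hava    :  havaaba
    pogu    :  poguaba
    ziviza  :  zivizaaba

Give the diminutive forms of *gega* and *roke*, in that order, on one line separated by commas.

The pattern is front/back vowel harmony: -e when the last vowel of the stem is a front vowel (*fifwe*, *oi*); -aba when the last vowel of the stem is a back vowel (*ziro*, *hava*, *pogu*, *ziviza*).
The last vowel of *gega* is /a/, which is a back vowel, so the suffix is -aba, giving *gegaaba*.
*roke* — last vowel /e/ (a front vowel) → -e → *rokee*.

gegaaba, rokee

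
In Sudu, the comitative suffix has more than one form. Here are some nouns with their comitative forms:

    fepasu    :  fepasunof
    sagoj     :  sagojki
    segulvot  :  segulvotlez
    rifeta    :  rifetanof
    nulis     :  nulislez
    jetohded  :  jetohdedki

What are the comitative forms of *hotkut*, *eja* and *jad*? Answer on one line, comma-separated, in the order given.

The suffix is conditioned by the final sound: -lez when the stem ends in a voiceless consonant (*segulvot*, *nulis*); -ki when the stem ends in a voiced consonant (*sagoj*, *jetohded*); -nof when the stem ends in a vowel (*fepasu*, *rifeta*).
The final sound of *hotkut* is /t/, which is a voiceless consonant, so the suffix is -lez, giving *hotkutlez*.
The final sound of *eja* is /a/, which is a vowel, so the suffix is -nof, giving *ejanof*.
*jad* — final sound /d/ (a voiced consonant) → -ki → *jadki*.

hotkutlez, ejanof, jadki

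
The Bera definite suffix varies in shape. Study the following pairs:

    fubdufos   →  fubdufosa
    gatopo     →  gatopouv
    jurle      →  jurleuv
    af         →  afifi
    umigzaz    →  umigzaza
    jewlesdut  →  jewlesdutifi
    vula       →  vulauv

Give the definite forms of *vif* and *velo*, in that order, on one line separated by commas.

vififi, velouv

The pattern is sibilance of the final sound: -a when the stem ends in a sibilant (*fubdufos*, *umigzaz*); -ifi when the stem ends in a non-sibilant consonant (*af*, *jewlesdut*); -uv when the stem ends in a vowel (*gatopo*, *jurle*, *vula*).
The final sound of *vif* is /f/, which is a non-sibilant consonant, so the suffix is -ifi, giving *vififi*.
*velo* — final sound /o/ (a vowel) → -uv → *velouv*.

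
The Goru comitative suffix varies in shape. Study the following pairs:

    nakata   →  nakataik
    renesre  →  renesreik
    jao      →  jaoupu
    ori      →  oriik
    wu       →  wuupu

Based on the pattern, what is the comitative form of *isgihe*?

isgiheik

The alternation tracks the last vowel of the stem — -upu when the last vowel of the stem is a rounded vowel (*jao*, *wu*); -ik when the last vowel of the stem is an unrounded vowel (*nakata*, *renesre*, *ori*).
*isgihe*: last vowel = /e/, an unrounded vowel → -ik → *isgiheik*.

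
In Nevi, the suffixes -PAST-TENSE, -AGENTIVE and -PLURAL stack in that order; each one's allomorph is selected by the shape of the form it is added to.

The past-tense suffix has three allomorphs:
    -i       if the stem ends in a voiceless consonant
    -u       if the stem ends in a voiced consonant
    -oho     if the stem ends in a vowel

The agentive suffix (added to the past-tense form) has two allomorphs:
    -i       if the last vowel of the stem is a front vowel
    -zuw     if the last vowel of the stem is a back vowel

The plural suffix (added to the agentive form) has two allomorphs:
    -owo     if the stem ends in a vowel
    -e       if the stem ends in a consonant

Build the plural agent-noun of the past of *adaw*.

adawuzuwe

Since the final sound of *adaw* is /w/ (a voiced consonant), it takes -u, giving *adawu*.
The last vowel of the past-tense form *adawu* is /u/, which is a back vowel, so the agentive suffix is -zuw, giving *adawuzuw*.
Since the final sound of the agentive form *adawuzuw* is /w/ (a consonant), it takes -e, giving *adawuzuwe*.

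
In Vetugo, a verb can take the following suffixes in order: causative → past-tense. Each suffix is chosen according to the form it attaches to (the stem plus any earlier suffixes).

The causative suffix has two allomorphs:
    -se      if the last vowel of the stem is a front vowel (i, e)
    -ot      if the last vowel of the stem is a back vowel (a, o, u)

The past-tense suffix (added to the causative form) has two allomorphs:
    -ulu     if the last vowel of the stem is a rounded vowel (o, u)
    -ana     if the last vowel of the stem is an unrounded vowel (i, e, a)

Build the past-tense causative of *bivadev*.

bivadevseana

Since the last vowel of *bivadev* is /e/ (a front vowel), it takes -se, giving *bivadevse*.
The last vowel of the causative form *bivadevse* is /e/, which is an unrounded vowel, so the past-tense suffix is -ana, giving *bivadevseana*.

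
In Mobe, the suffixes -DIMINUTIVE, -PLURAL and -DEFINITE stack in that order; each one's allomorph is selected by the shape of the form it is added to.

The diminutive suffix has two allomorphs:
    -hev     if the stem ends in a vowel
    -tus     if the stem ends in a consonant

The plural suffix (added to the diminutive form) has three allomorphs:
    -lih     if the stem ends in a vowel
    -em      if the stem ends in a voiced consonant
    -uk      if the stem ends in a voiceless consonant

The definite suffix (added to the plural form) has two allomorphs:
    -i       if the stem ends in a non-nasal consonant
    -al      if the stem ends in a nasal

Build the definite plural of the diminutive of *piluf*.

*piluf*: final sound = /f/, a consonant → -tus → *piluftus*.
The final sound of the diminutive form *piluftus* is /s/, which is a voiceless consonant, so the plural suffix is -uk, giving *piluftusuk*.
The plural form *piluftusuk*: final consonant = /k/, non-nasal → -i → *piluftusuki*.

piluftusuki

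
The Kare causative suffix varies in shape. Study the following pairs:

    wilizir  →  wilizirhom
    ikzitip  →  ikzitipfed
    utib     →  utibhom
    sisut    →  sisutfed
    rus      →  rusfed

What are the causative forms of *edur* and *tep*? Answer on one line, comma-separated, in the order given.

The suffix is conditioned by the final consonant: -fed when the stem ends in a voiceless consonant (*ikzitip*, *sisut*, *rus*); -hom when the stem ends in a voiced consonant (*wilizir*, *utib*).
*edur*: final consonant = /r/, voiced → -hom → *edurhom*.
*tep* — final consonant /p/ (voiceless) → -fed → *tepfed*.

edurhom, tepfed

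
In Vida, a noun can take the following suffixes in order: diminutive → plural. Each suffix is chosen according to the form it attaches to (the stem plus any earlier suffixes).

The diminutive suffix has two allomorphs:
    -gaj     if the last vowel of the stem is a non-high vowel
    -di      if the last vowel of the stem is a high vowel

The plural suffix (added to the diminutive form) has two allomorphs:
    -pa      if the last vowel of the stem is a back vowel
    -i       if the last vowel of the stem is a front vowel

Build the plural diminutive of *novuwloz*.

novuwlozgajpa

*novuwloz* — last vowel /o/ (a non-high vowel) → -gaj → *novuwlozgaj*.
The diminutive form *novuwlozgaj*: last vowel = /a/, a back vowel → -pa → *novuwlozgajpa*.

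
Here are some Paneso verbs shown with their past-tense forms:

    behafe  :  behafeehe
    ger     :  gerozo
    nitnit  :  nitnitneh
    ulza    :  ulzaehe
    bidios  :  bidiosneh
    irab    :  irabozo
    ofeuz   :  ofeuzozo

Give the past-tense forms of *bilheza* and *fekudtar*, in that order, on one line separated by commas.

bilhezaehe, fekudtarozo

Looking at the final sound of each stem: -neh when the stem ends in a voiceless consonant (*nitnit*, *bidios*); -ozo when the stem ends in a voiced consonant (*ger*, *irab*, *ofeuz*); -ehe when the stem ends in a vowel (*behafe*, *ulza*).
Since the final sound of *bilheza* is /a/ (a vowel), it takes -ehe, giving *bilhezaehe*.
The final sound of *fekudtar* is /r/, which is a voiced consonant, so the suffix is -ozo, giving *fekudtarozo*.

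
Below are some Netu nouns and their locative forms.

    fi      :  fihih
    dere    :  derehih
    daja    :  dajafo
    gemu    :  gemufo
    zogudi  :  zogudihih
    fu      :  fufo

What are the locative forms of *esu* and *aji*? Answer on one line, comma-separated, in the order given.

The suffix is conditioned by the last vowel: -hih when the last vowel of the stem is a front vowel (*fi*, *dere*, *zogudi*); -fo when the last vowel of the stem is a back vowel (*daja*, *gemu*, *fu*).
Since the last vowel of *esu* is /u/ (a back vowel), it takes -fo, giving *esufo*.
*aji*: last vowel = /i/, a front vowel → -hih → *ajihih*.

esufo, ajihih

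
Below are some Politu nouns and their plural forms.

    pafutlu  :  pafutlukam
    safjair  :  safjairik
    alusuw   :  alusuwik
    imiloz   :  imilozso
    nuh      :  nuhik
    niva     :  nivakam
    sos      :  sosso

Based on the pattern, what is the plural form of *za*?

zakam

The suffix is conditioned by the final sound: -so when the stem ends in a sibilant (*imiloz*, *sos*); -ik when the stem ends in a non-sibilant consonant (*safjair*, *alusuw*, *nuh*); -kam when the stem ends in a vowel (*pafutlu*, *niva*).
*za*: final sound = /a/, a vowel → -kam → *zakam*.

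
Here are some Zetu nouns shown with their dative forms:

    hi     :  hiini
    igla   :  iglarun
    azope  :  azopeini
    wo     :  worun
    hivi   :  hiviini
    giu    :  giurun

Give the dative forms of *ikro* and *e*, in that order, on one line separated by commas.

ikrorun, eini

The suffix is conditioned by the last vowel: -ini when the last vowel of the stem is a front vowel (*hi*, *azope*, *hivi*); -run when the last vowel of the stem is a back vowel (*igla*, *wo*, *giu*).
*ikro*: last vowel = /o/, a back vowel → -run → *ikrorun*.
*e*: last vowel = /e/, a front vowel → -ini → *eini*.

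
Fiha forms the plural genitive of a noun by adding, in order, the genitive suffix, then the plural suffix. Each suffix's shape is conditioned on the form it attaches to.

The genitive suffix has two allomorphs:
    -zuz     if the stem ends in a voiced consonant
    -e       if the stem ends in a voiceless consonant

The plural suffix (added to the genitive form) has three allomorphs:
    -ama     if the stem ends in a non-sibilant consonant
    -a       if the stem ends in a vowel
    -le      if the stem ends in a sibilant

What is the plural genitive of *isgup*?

*isgup*: final consonant = /p/, voiceless → -e → *isgupe*.
Since the final sound of the genitive form *isgupe* is /e/ (a vowel), it takes -a, giving *isgupea*.

isgupea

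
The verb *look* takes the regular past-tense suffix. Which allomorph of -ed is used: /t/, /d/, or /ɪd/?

/t/

The stem *look* ends in a voiceless consonant other than /t/.
The -ed suffix is realized as /ɪd/ after /t, d/; as /t/ after other voiceless consonants; and as /d/ after other voiced sounds.
So -ed on *look* is pronounced /t/.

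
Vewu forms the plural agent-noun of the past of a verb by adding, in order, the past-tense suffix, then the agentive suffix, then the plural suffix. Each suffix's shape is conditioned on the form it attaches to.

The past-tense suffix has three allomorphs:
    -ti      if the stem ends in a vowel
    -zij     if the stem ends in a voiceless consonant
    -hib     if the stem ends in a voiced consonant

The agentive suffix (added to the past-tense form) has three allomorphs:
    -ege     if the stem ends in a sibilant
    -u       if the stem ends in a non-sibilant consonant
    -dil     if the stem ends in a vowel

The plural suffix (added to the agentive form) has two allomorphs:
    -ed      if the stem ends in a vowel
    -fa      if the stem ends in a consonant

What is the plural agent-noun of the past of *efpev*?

*efpev*: final sound = /v/, a voiced consonant → -hib → *efpevhib*.
The past-tense form *efpevhib*: final sound = /b/, a non-sibilant consonant → -u → *efpevhibu*.
The agentive form *efpevhibu*: final sound = /u/, a vowel → -ed → *efpevhibued*.

efpevhibued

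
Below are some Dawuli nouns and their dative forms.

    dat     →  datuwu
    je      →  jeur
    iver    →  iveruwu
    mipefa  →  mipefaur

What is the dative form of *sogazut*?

sogazutuwu

The alternation tracks the final sound of the stem — -uwu when the stem ends in a consonant (*dat*, *iver*); -ur when the stem ends in a vowel (*je*, *mipefa*).
*sogazut*: final sound = /t/, a consonant → -uwu → *sogazutuwu*.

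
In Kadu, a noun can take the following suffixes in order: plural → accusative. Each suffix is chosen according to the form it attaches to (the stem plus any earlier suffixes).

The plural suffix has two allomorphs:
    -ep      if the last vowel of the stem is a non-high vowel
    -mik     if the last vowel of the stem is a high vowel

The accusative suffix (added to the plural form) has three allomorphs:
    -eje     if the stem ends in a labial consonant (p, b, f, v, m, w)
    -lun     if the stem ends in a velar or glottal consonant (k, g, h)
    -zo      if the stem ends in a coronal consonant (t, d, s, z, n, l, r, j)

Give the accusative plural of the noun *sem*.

Since the last vowel of *sem* is /e/ (a non-high vowel), it takes -ep, giving *semep*.
The plural form *semep* — final consonant /p/ (labial) → -eje → *semepeje*.

semepeje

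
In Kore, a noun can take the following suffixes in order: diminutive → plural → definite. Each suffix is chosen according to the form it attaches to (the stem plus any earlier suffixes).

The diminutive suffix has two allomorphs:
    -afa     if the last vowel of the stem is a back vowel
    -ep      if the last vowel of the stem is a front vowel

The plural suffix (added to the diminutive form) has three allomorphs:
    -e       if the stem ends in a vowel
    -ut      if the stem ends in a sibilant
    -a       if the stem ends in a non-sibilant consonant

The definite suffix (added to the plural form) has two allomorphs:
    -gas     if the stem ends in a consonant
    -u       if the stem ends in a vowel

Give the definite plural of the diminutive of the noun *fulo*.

fuloafaeu

*fulo*: last vowel = /o/, a back vowel → -afa → *fuloafa*.
The diminutive form *fuloafa*: final sound = /a/, a vowel → -e → *fuloafae*.
The plural form *fuloafae*: final sound = /e/, a vowel → -u → *fuloafaeu*.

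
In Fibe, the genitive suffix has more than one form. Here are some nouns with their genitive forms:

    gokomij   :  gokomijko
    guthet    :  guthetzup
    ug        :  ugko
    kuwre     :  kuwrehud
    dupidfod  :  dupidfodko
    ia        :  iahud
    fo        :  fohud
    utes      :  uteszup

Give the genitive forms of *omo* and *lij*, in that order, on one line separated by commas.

Looking at the final sound of each stem: -zup when the stem ends in a voiceless consonant (*guthet*, *utes*); -ko when the stem ends in a voiced consonant (*gokomij*, *ug*, *dupidfod*); -hud when the stem ends in a vowel (*kuwre*, *ia*, *fo*).
The final sound of *omo* is /o/, which is a vowel, so the suffix is -hud, giving *omohud*.
*lij*: final sound = /j/, a voiced consonant → -ko → *lijko*.

omohud, lijko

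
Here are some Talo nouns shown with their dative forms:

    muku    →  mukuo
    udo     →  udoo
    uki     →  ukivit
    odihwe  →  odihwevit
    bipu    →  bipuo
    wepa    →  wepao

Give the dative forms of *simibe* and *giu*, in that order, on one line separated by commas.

simibevit, giuo

The pattern is front/back vowel harmony: -vit when the last vowel of the stem is a front vowel (*uki*, *odihwe*); -o when the last vowel of the stem is a back vowel (*muku*, *udo*, *bipu*, *wepa*).
*simibe*: last vowel = /e/, a front vowel → -vit → *simibevit*.
*giu* — last vowel /u/ (a back vowel) → -o → *giuo*.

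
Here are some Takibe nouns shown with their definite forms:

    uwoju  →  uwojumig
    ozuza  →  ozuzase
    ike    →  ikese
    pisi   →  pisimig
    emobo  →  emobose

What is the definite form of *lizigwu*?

lizigwumig

The pattern is height harmony: -mig when the last vowel of the stem is a high vowel (*uwoju*, *pisi*); -se when the last vowel of the stem is a non-high vowel (*ozuza*, *ike*, *emobo*).
Since the last vowel of *lizigwu* is /u/ (a high vowel), it takes -mig, giving *lizigwumig*.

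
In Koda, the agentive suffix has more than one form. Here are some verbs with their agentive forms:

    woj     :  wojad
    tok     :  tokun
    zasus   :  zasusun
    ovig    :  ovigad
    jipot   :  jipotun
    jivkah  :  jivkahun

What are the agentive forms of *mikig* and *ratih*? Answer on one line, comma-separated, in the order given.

mikigad, ratihun

The pattern is voicing of the final consonant: -un when the stem ends in a voiceless consonant (*tok*, *zasus*, *jipot*, *jivkah*); -ad when the stem ends in a voiced consonant (*woj*, *ovig*).
The final consonant of *mikig* is /g/, which is voiced, so the suffix is -ad, giving *mikigad*.
The final consonant of *ratih* is /h/, which is voiceless, so the suffix is -un, giving *ratihun*.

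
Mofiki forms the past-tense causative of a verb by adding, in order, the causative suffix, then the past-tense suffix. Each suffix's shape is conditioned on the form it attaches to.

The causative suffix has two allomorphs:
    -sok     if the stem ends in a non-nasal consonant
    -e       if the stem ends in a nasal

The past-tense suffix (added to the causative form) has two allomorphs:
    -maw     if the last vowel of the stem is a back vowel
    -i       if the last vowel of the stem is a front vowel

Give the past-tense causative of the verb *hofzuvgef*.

hofzuvgefsokmaw

The final consonant of *hofzuvgef* is /f/, which is non-nasal, so the causative suffix is -sok, giving *hofzuvgefsok*.
The causative form *hofzuvgefsok* — last vowel /o/ (a back vowel) → -maw → *hofzuvgefsokmaw*.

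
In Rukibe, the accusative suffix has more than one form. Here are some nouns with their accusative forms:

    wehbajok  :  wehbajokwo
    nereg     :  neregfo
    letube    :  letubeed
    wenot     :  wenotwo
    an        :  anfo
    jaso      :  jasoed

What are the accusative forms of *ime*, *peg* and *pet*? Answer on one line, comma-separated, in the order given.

The suffix is conditioned by the final sound: -wo when the stem ends in a voiceless consonant (*wehbajok*, *wenot*); -fo when the stem ends in a voiced consonant (*nereg*, *an*); -ed when the stem ends in a vowel (*letube*, *jaso*).
*ime* — final sound /e/ (a vowel) → -ed → *imeed*.
*peg* — final sound /g/ (a voiced consonant) → -fo → *pegfo*.
*pet* — final sound /t/ (a voiceless consonant) → -wo → *petwo*.

imeed, pegfo, petwo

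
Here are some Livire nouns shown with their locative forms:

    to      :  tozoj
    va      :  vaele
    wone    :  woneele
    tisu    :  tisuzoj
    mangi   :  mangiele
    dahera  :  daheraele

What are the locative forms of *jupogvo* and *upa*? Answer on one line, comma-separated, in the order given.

jupogvozoj, upaele

The alternation tracks the last vowel of the stem — -zoj when the last vowel of the stem is a rounded vowel (*to*, *tisu*); -ele when the last vowel of the stem is an unrounded vowel (*va*, *wone*, *mangi*, *dahera*).
The last vowel of *jupogvo* is /o/, which is a rounded vowel, so the suffix is -zoj, giving *jupogvozoj*.
*upa*: last vowel = /a/, an unrounded vowel → -ele → *upaele*.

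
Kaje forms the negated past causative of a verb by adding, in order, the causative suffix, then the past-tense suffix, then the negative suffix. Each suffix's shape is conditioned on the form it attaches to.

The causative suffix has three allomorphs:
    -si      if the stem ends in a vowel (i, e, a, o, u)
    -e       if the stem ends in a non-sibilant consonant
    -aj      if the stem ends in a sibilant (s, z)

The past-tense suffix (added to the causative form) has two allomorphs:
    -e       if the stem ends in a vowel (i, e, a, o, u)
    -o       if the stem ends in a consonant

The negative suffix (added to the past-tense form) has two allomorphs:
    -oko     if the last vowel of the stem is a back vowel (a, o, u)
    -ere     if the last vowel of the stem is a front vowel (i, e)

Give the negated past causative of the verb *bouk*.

Since the final sound of *bouk* is /k/ (a non-sibilant consonant), it takes -e, giving *bouke*.
The final sound of the causative form *bouke* is /e/, which is a vowel, so the past-tense suffix is -e, giving *boukee*.
Since the last vowel of the past-tense form *boukee* is /e/ (a front vowel), it takes -ere, giving *boukeeere*.

boukeeere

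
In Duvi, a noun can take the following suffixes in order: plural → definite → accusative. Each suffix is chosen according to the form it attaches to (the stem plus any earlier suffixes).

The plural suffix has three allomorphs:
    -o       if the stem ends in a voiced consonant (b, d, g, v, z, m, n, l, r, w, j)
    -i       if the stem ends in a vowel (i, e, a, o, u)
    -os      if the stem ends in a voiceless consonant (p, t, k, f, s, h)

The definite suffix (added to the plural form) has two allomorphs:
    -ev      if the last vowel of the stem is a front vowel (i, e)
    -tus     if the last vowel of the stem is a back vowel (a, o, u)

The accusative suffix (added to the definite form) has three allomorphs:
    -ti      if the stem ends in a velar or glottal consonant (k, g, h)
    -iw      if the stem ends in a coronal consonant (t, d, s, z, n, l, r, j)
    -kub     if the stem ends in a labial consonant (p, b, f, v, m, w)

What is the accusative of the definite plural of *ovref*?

ovrefostusiw

Since the final sound of *ovref* is /f/ (a voiceless consonant), it takes -os, giving *ovrefos*.
The plural form *ovrefos*: last vowel = /o/, a back vowel → -tus → *ovrefostus*.
Since the final consonant of the definite form *ovrefostus* is /s/ (coronal), it takes -iw, giving *ovrefostusiw*.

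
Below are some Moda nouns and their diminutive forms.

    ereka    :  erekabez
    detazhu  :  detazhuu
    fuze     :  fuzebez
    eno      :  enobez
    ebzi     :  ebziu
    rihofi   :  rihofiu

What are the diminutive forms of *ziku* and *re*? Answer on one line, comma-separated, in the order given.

zikuu, rebez

Looking at the last vowel of each stem: -u when the last vowel of the stem is a high vowel (*detazhu*, *ebzi*, *rihofi*); -bez when the last vowel of the stem is a non-high vowel (*ereka*, *fuze*, *eno*).
The last vowel of *ziku* is /u/, which is a high vowel, so the suffix is -u, giving *zikuu*.
The last vowel of *re* is /e/, which is a non-high vowel, so the suffix is -bez, giving *rebez*.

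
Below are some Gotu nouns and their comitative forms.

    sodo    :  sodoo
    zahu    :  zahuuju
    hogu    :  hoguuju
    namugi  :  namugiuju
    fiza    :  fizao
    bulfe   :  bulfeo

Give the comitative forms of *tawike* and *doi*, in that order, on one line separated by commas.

The pattern is height harmony: -uju when the last vowel of the stem is a high vowel (*zahu*, *hogu*, *namugi*); -o when the last vowel of the stem is a non-high vowel (*sodo*, *fiza*, *bulfe*).
Since the last vowel of *tawike* is /e/ (a non-high vowel), it takes -o, giving *tawikeo*.
Since the last vowel of *doi* is /i/ (a high vowel), it takes -uju, giving *doiuju*.

tawikeo, doiuju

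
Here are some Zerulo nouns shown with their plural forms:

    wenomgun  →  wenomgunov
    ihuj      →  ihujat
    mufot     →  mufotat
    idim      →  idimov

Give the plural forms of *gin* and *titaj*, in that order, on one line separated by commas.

ginov, titajat

The alternation tracks the final consonant of the stem — -ov when the stem ends in a nasal (*wenomgun*, *idim*); -at when the stem ends in a non-nasal consonant (*ihuj*, *mufot*).
*gin* — final consonant /n/ (a nasal) → -ov → *ginov*.
*titaj* — final consonant /j/ (non-nasal) → -at → *titajat*.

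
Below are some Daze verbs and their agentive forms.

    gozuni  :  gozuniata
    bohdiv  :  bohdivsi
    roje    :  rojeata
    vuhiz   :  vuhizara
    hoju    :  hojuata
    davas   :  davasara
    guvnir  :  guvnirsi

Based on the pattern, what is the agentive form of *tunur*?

Looking at the final sound of each stem: -ara when the stem ends in a sibilant (*vuhiz*, *davas*); -si when the stem ends in a non-sibilant consonant (*bohdiv*, *guvnir*); -ata when the stem ends in a vowel (*gozuni*, *roje*, *hoju*).
Since the final sound of *tunur* is /r/ (a non-sibilant consonant), it takes -si, giving *tunursi*.

tunursi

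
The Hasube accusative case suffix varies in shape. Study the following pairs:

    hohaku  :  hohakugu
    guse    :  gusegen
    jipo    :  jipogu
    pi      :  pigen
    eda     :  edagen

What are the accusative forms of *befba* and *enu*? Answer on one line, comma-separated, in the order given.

befbagen, enugu

The alternation tracks the last vowel of the stem — -gu when the last vowel of the stem is a rounded vowel (*hohaku*, *jipo*); -gen when the last vowel of the stem is an unrounded vowel (*guse*, *pi*, *eda*).
Since the last vowel of *befba* is /a/ (an unrounded vowel), it takes -gen, giving *befbagen*.
Since the last vowel of *enu* is /u/ (a rounded vowel), it takes -gu, giving *enugu*.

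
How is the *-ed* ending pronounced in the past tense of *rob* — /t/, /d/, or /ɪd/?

The stem *rob* ends in a voiced sound other than /d/.
The -ed suffix is realized as /ɪd/ after /t, d/; as /t/ after other voiceless consonants; and as /d/ after other voiced sounds.
So -ed on *rob* is pronounced /d/.

/d/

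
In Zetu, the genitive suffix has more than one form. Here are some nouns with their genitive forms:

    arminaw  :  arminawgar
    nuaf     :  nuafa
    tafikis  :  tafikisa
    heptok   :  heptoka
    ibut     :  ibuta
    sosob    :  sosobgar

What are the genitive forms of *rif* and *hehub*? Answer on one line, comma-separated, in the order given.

rifa, hehubgar

The pattern is voicing of the final consonant: -a when the stem ends in a voiceless consonant (*nuaf*, *tafikis*, *heptok*, *ibut*); -gar when the stem ends in a voiced consonant (*arminaw*, *sosob*).
The final consonant of *rif* is /f/, which is voiceless, so the suffix is -a, giving *rifa*.
*hehub*: final consonant = /b/, voiced → -gar → *hehubgar*.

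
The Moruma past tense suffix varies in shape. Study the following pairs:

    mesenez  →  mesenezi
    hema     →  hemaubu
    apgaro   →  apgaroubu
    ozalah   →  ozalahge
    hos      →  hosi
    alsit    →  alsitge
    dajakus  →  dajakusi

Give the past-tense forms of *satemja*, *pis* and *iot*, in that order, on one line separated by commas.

satemjaubu, pisi, iotge

The suffix is conditioned by the final sound: -i when the stem ends in a sibilant (*mesenez*, *hos*, *dajakus*); -ge when the stem ends in a non-sibilant consonant (*ozalah*, *alsit*); -ubu when the stem ends in a vowel (*hema*, *apgaro*).
The final sound of *satemja* is /a/, which is a vowel, so the suffix is -ubu, giving *satemjaubu*.
*pis*: final sound = /s/, a sibilant → -i → *pisi*.
*iot* — final sound /t/ (a non-sibilant consonant) → -ge → *iotge*.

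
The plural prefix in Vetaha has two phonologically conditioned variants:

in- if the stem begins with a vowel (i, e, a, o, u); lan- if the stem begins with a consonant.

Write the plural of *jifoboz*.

lanjifoboz

The first sound of *jifoboz* is /j/, which is a consonant, so the prefix is lan-, giving *lanjifoboz*.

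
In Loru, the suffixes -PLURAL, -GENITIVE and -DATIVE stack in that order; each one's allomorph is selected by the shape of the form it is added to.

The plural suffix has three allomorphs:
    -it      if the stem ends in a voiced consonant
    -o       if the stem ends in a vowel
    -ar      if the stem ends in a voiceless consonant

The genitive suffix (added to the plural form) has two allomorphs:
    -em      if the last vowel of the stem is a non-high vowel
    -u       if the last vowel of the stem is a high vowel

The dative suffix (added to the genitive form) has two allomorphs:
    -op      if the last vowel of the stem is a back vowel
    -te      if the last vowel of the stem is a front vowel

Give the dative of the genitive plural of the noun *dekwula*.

*dekwula* — final sound /a/ (a vowel) → -o → *dekwulao*.
The plural form *dekwulao* — last vowel /o/ (a non-high vowel) → -em → *dekwulaoem*.
Since the last vowel of the genitive form *dekwulaoem* is /e/ (a front vowel), it takes -te, giving *dekwulaoemte*.

dekwulaoemte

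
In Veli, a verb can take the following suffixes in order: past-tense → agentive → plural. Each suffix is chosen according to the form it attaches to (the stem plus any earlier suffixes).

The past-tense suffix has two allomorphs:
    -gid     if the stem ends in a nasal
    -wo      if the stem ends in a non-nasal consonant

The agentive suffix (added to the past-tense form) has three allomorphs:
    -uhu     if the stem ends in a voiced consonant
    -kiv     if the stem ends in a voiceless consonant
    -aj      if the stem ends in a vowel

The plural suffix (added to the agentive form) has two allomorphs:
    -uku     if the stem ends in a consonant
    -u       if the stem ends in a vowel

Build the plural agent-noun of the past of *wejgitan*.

wejgitangiduhuu

*wejgitan*: final consonant = /n/, a nasal → -gid → *wejgitangid*.
The past-tense form *wejgitangid* — final sound /d/ (a voiced consonant) → -uhu → *wejgitangiduhu*.
The agentive form *wejgitangiduhu*: final sound = /u/, a vowel → -u → *wejgitangiduhuu*.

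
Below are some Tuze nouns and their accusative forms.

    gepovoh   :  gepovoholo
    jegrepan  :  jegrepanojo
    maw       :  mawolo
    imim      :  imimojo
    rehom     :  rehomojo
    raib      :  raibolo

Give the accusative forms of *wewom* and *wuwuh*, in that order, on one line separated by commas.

wewomojo, wuwuholo

Looking at the final consonant of each stem: -ojo when the stem ends in a nasal (*jegrepan*, *imim*, *rehom*); -olo when the stem ends in a non-nasal consonant (*gepovoh*, *maw*, *raib*).
*wewom*: final consonant = /m/, a nasal → -ojo → *wewomojo*.
The final consonant of *wuwuh* is /h/, which is non-nasal, so the suffix is -olo, giving *wuwuholo*.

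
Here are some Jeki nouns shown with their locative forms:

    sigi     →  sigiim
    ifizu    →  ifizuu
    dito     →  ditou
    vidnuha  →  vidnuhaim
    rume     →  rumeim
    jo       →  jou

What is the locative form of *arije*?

arijeim

The pattern is rounding harmony: -u when the last vowel of the stem is a rounded vowel (*ifizu*, *dito*, *jo*); -im when the last vowel of the stem is an unrounded vowel (*sigi*, *vidnuha*, *rume*).
Since the last vowel of *arije* is /e/ (an unrounded vowel), it takes -im, giving *arijeim*.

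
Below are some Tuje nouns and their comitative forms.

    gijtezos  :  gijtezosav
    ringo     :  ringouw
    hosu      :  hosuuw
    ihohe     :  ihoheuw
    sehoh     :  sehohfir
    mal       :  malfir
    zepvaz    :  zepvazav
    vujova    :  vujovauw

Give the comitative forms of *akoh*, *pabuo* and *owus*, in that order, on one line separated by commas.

The suffix is conditioned by the final sound: -av when the stem ends in a sibilant (*gijtezos*, *zepvaz*); -fir when the stem ends in a non-sibilant consonant (*sehoh*, *mal*); -uw when the stem ends in a vowel (*ringo*, *hosu*, *ihohe*, *vujova*).
The final sound of *akoh* is /h/, which is a non-sibilant consonant, so the suffix is -fir, giving *akohfir*.
The final sound of *pabuo* is /o/, which is a vowel, so the suffix is -uw, giving *pabuouw*.
*owus* — final sound /s/ (a sibilant) → -av → *owusav*.

akohfir, pabuouw, owusav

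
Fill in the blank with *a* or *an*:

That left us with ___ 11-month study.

The indefinite article is chosen by the initial *sound* of the following word, not its spelling.
The number *11* is spoken "eleven", beginning with /ɪˈlɛvən/ — a vowel sound.
So the article is *an*: That left us with an 11-month study.

an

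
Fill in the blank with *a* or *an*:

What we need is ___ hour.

The indefinite article is chosen by the initial *sound* of the following word, not its spelling.
*hour* begins with the sound /aʊ/ (silent h) — a vowel sound.
So the article is *an*: What we need is an hour.

an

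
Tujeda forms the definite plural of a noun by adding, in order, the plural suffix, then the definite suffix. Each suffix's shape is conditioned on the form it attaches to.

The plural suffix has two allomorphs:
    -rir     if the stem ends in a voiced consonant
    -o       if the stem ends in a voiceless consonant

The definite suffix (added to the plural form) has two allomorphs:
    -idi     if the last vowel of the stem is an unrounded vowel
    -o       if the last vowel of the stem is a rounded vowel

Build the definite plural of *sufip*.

sufipoo

Since the final consonant of *sufip* is /p/ (voiceless), it takes -o, giving *sufipo*.
Since the last vowel of the plural form *sufipo* is /o/ (a rounded vowel), it takes -o, giving *sufipoo*.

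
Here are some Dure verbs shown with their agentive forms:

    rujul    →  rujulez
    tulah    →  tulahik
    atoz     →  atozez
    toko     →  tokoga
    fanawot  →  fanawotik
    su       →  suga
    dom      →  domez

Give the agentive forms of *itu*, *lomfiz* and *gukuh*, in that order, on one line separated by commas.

ituga, lomfizez, gukuhik

Looking at the final sound of each stem: -ik when the stem ends in a voiceless consonant (*tulah*, *fanawot*); -ez when the stem ends in a voiced consonant (*rujul*, *atoz*, *dom*); -ga when the stem ends in a vowel (*toko*, *su*).
*itu*: final sound = /u/, a vowel → -ga → *ituga*.
The final sound of *lomfiz* is /z/, which is a voiced consonant, so the suffix is -ez, giving *lomfizez*.
Since the final sound of *gukuh* is /h/ (a voiceless consonant), it takes -ik, giving *gukuhik*.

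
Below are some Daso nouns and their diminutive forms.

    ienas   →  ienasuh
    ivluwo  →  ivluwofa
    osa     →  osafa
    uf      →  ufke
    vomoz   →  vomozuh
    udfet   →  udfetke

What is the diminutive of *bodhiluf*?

bodhilufke

The suffix is conditioned by the final sound: -uh when the stem ends in a sibilant (*ienas*, *vomoz*); -ke when the stem ends in a non-sibilant consonant (*uf*, *udfet*); -fa when the stem ends in a vowel (*ivluwo*, *osa*).
The final sound of *bodhiluf* is /f/, which is a non-sibilant consonant, so the suffix is -ke, giving *bodhilufke*.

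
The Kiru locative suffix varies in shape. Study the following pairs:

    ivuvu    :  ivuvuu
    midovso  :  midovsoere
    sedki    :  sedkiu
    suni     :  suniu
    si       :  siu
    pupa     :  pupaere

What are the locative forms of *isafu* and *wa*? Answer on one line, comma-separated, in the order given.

isafuu, waere

The pattern is height harmony: -u when the last vowel of the stem is a high vowel (*ivuvu*, *sedki*, *suni*, *si*); -ere when the last vowel of the stem is a non-high vowel (*midovso*, *pupa*).
*isafu*: last vowel = /u/, a high vowel → -u → *isafuu*.
The last vowel of *wa* is /a/, which is a non-high vowel, so the suffix is -ere, giving *waere*.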